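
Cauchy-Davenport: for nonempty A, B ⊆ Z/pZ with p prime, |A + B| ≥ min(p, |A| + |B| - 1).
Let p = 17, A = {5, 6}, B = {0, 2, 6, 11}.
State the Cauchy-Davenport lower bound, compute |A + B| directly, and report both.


Cauchy-Davenport: |A + B| ≥ min(p, |A| + |B| - 1) for A, B nonempty in Z/pZ.
|A| = 2, |B| = 4, p = 17.
CD lower bound = min(17, 2 + 4 - 1) = min(17, 5) = 5.
Compute A + B mod 17 directly:
a = 5: 5+0=5, 5+2=7, 5+6=11, 5+11=16
a = 6: 6+0=6, 6+2=8, 6+6=12, 6+11=0
A + B = {0, 5, 6, 7, 8, 11, 12, 16}, so |A + B| = 8.
Verify: 8 ≥ 5? Yes ✓.

CD lower bound = 5, actual |A + B| = 8.


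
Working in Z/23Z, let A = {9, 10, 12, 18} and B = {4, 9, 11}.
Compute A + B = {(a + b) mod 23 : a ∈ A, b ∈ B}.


Work in Z/23Z: reduce every sum a + b modulo 23.
Enumerate all 12 pairs:
a = 9: 9+4=13, 9+9=18, 9+11=20
a = 10: 10+4=14, 10+9=19, 10+11=21
a = 12: 12+4=16, 12+9=21, 12+11=0
a = 18: 18+4=22, 18+9=4, 18+11=6
Distinct residues collected: {0, 4, 6, 13, 14, 16, 18, 19, 20, 21, 22}
|A + B| = 11 (out of 23 total residues).

A + B = {0, 4, 6, 13, 14, 16, 18, 19, 20, 21, 22}


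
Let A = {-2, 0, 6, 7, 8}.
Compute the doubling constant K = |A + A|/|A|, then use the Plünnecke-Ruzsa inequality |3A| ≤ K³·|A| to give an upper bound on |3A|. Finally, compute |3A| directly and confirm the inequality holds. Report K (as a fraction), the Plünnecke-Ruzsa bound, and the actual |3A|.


|A| = 5.
Step 1: Compute A + A by enumerating all 25 pairs.
A + A = {-4, -2, 0, 4, 5, 6, 7, 8, 12, 13, 14, 15, 16}, so |A + A| = 13.
Step 2: Doubling constant K = |A + A|/|A| = 13/5 = 13/5 ≈ 2.6000.
Step 3: Plünnecke-Ruzsa gives |3A| ≤ K³·|A| = (2.6000)³ · 5 ≈ 87.8800.
Step 4: Compute 3A = A + A + A directly by enumerating all triples (a,b,c) ∈ A³; |3A| = 25.
Step 5: Check 25 ≤ 87.8800? Yes ✓.

K = 13/5, Plünnecke-Ruzsa bound K³|A| ≈ 87.8800, |3A| = 25, inequality holds.


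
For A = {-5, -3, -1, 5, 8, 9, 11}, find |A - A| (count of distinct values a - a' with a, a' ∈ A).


A - A = {a - a' : a, a' ∈ A}; |A| = 7.
Bounds: 2|A|-1 ≤ |A - A| ≤ |A|² - |A| + 1, i.e. 13 ≤ |A - A| ≤ 43.
Note: 0 ∈ A - A always (from a - a). The set is symmetric: if d ∈ A - A then -d ∈ A - A.
Enumerate nonzero differences d = a - a' with a > a' (then include -d):
Positive differences: {1, 2, 3, 4, 6, 8, 9, 10, 11, 12, 13, 14, 16}
Full difference set: {0} ∪ (positive diffs) ∪ (negative diffs).
|A - A| = 1 + 2·13 = 27 (matches direct enumeration: 27).

|A - A| = 27


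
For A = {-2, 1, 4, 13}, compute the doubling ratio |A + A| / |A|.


|A| = 4.
Compute A + A by enumerating all 16 pairs.
A + A = {-4, -1, 2, 5, 8, 11, 14, 17, 26}, so |A + A| = 9.
K = |A + A| / |A| = 9/4 (already in lowest terms) ≈ 2.2500.
Reference: AP of size 4 gives K = 7/4 ≈ 1.7500; a fully generic set of size 4 gives K ≈ 2.5000.

|A| = 4, |A + A| = 9, K = 9/4.


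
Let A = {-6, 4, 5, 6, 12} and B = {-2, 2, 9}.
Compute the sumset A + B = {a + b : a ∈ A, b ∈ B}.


A + B = {a + b : a ∈ A, b ∈ B}.
Enumerate all |A|·|B| = 5·3 = 15 pairs (a, b) and collect distinct sums.
a = -6: -6+-2=-8, -6+2=-4, -6+9=3
a = 4: 4+-2=2, 4+2=6, 4+9=13
a = 5: 5+-2=3, 5+2=7, 5+9=14
a = 6: 6+-2=4, 6+2=8, 6+9=15
a = 12: 12+-2=10, 12+2=14, 12+9=21
Collecting distinct sums: A + B = {-8, -4, 2, 3, 4, 6, 7, 8, 10, 13, 14, 15, 21}
|A + B| = 13

A + B = {-8, -4, 2, 3, 4, 6, 7, 8, 10, 13, 14, 15, 21}


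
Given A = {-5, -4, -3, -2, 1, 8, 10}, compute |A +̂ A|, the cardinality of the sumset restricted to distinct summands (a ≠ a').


Restricted sumset: A +̂ A = {a + a' : a ∈ A, a' ∈ A, a ≠ a'}.
Equivalently, take A + A and drop any sum 2a that is achievable ONLY as a + a for a ∈ A (i.e. sums representable only with equal summands).
Enumerate pairs (a, a') with a < a' (symmetric, so each unordered pair gives one sum; this covers all a ≠ a'):
  -5 + -4 = -9
  -5 + -3 = -8
  -5 + -2 = -7
  -5 + 1 = -4
  -5 + 8 = 3
  -5 + 10 = 5
  -4 + -3 = -7
  -4 + -2 = -6
  -4 + 1 = -3
  -4 + 8 = 4
  -4 + 10 = 6
  -3 + -2 = -5
  -3 + 1 = -2
  -3 + 8 = 5
  -3 + 10 = 7
  -2 + 1 = -1
  -2 + 8 = 6
  -2 + 10 = 8
  1 + 8 = 9
  1 + 10 = 11
  8 + 10 = 18
Collected distinct sums: {-9, -8, -7, -6, -5, -4, -3, -2, -1, 3, 4, 5, 6, 7, 8, 9, 11, 18}
|A +̂ A| = 18
(Reference bound: |A +̂ A| ≥ 2|A| - 3 for |A| ≥ 2, with |A| = 7 giving ≥ 11.)

|A +̂ A| = 18


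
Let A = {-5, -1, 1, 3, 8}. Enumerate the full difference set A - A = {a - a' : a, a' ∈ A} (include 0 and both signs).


A - A = {a - a' : a, a' ∈ A}.
Compute a - a' for each ordered pair (a, a'):
a = -5: -5--5=0, -5--1=-4, -5-1=-6, -5-3=-8, -5-8=-13
a = -1: -1--5=4, -1--1=0, -1-1=-2, -1-3=-4, -1-8=-9
a = 1: 1--5=6, 1--1=2, 1-1=0, 1-3=-2, 1-8=-7
a = 3: 3--5=8, 3--1=4, 3-1=2, 3-3=0, 3-8=-5
a = 8: 8--5=13, 8--1=9, 8-1=7, 8-3=5, 8-8=0
Collecting distinct values (and noting 0 appears from a-a):
A - A = {-13, -9, -8, -7, -6, -5, -4, -2, 0, 2, 4, 5, 6, 7, 8, 9, 13}
|A - A| = 17

A - A = {-13, -9, -8, -7, -6, -5, -4, -2, 0, 2, 4, 5, 6, 7, 8, 9, 13}


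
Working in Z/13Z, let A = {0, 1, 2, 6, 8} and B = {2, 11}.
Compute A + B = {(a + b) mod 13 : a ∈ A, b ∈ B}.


Work in Z/13Z: reduce every sum a + b modulo 13.
Enumerate all 10 pairs:
a = 0: 0+2=2, 0+11=11
a = 1: 1+2=3, 1+11=12
a = 2: 2+2=4, 2+11=0
a = 6: 6+2=8, 6+11=4
a = 8: 8+2=10, 8+11=6
Distinct residues collected: {0, 2, 3, 4, 6, 8, 10, 11, 12}
|A + B| = 9 (out of 13 total residues).

A + B = {0, 2, 3, 4, 6, 8, 10, 11, 12}


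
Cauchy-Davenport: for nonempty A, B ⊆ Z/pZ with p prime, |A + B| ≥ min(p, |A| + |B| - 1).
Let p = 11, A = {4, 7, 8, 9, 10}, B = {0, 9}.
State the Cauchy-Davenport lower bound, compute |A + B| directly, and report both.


Cauchy-Davenport: |A + B| ≥ min(p, |A| + |B| - 1) for A, B nonempty in Z/pZ.
|A| = 5, |B| = 2, p = 11.
CD lower bound = min(11, 5 + 2 - 1) = min(11, 6) = 6.
Compute A + B mod 11 directly:
a = 4: 4+0=4, 4+9=2
a = 7: 7+0=7, 7+9=5
a = 8: 8+0=8, 8+9=6
a = 9: 9+0=9, 9+9=7
a = 10: 10+0=10, 10+9=8
A + B = {2, 4, 5, 6, 7, 8, 9, 10}, so |A + B| = 8.
Verify: 8 ≥ 6? Yes ✓.

CD lower bound = 6, actual |A + B| = 8.


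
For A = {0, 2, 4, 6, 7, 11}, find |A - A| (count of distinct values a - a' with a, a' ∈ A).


A - A = {a - a' : a, a' ∈ A}; |A| = 6.
Bounds: 2|A|-1 ≤ |A - A| ≤ |A|² - |A| + 1, i.e. 11 ≤ |A - A| ≤ 31.
Note: 0 ∈ A - A always (from a - a). The set is symmetric: if d ∈ A - A then -d ∈ A - A.
Enumerate nonzero differences d = a - a' with a > a' (then include -d):
Positive differences: {1, 2, 3, 4, 5, 6, 7, 9, 11}
Full difference set: {0} ∪ (positive diffs) ∪ (negative diffs).
|A - A| = 1 + 2·9 = 19 (matches direct enumeration: 19).

|A - A| = 19


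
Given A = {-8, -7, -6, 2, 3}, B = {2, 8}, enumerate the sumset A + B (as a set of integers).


A + B = {a + b : a ∈ A, b ∈ B}.
Enumerate all |A|·|B| = 5·2 = 10 pairs (a, b) and collect distinct sums.
a = -8: -8+2=-6, -8+8=0
a = -7: -7+2=-5, -7+8=1
a = -6: -6+2=-4, -6+8=2
a = 2: 2+2=4, 2+8=10
a = 3: 3+2=5, 3+8=11
Collecting distinct sums: A + B = {-6, -5, -4, 0, 1, 2, 4, 5, 10, 11}
|A + B| = 10

A + B = {-6, -5, -4, 0, 1, 2, 4, 5, 10, 11}


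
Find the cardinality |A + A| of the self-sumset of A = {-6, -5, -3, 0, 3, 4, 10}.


A + A = {a + a' : a, a' ∈ A}; |A| = 7.
General bounds: 2|A| - 1 ≤ |A + A| ≤ |A|(|A|+1)/2, i.e. 13 ≤ |A + A| ≤ 28.
Lower bound 2|A|-1 is attained iff A is an arithmetic progression.
Enumerate sums a + a' for a ≤ a' (symmetric, so this suffices):
a = -6: -6+-6=-12, -6+-5=-11, -6+-3=-9, -6+0=-6, -6+3=-3, -6+4=-2, -6+10=4
a = -5: -5+-5=-10, -5+-3=-8, -5+0=-5, -5+3=-2, -5+4=-1, -5+10=5
a = -3: -3+-3=-6, -3+0=-3, -3+3=0, -3+4=1, -3+10=7
a = 0: 0+0=0, 0+3=3, 0+4=4, 0+10=10
a = 3: 3+3=6, 3+4=7, 3+10=13
a = 4: 4+4=8, 4+10=14
a = 10: 10+10=20
Distinct sums: {-12, -11, -10, -9, -8, -6, -5, -3, -2, -1, 0, 1, 3, 4, 5, 6, 7, 8, 10, 13, 14, 20}
|A + A| = 22

|A + A| = 22


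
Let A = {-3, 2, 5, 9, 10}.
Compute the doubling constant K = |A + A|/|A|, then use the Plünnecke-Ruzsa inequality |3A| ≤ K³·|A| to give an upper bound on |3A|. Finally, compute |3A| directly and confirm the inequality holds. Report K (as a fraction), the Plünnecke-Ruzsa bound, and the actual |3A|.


|A| = 5.
Step 1: Compute A + A by enumerating all 25 pairs.
A + A = {-6, -1, 2, 4, 6, 7, 10, 11, 12, 14, 15, 18, 19, 20}, so |A + A| = 14.
Step 2: Doubling constant K = |A + A|/|A| = 14/5 = 14/5 ≈ 2.8000.
Step 3: Plünnecke-Ruzsa gives |3A| ≤ K³·|A| = (2.8000)³ · 5 ≈ 109.7600.
Step 4: Compute 3A = A + A + A directly by enumerating all triples (a,b,c) ∈ A³; |3A| = 28.
Step 5: Check 28 ≤ 109.7600? Yes ✓.

K = 14/5, Plünnecke-Ruzsa bound K³|A| ≈ 109.7600, |3A| = 28, inequality holds.


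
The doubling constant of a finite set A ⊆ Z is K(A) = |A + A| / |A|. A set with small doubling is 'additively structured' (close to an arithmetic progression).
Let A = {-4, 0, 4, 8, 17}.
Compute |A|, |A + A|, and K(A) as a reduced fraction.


|A| = 5.
Compute A + A by enumerating all 25 pairs.
A + A = {-8, -4, 0, 4, 8, 12, 13, 16, 17, 21, 25, 34}, so |A + A| = 12.
K = |A + A| / |A| = 12/5 (already in lowest terms) ≈ 2.4000.
Reference: AP of size 5 gives K = 9/5 ≈ 1.8000; a fully generic set of size 5 gives K ≈ 3.0000.

|A| = 5, |A + A| = 12, K = 12/5.


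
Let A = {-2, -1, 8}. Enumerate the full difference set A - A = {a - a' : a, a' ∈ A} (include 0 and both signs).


A - A = {a - a' : a, a' ∈ A}.
Compute a - a' for each ordered pair (a, a'):
a = -2: -2--2=0, -2--1=-1, -2-8=-10
a = -1: -1--2=1, -1--1=0, -1-8=-9
a = 8: 8--2=10, 8--1=9, 8-8=0
Collecting distinct values (and noting 0 appears from a-a):
A - A = {-10, -9, -1, 0, 1, 9, 10}
|A - A| = 7

A - A = {-10, -9, -1, 0, 1, 9, 10}


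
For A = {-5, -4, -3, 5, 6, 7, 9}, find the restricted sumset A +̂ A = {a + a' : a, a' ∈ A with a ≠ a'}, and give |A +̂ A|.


Restricted sumset: A +̂ A = {a + a' : a ∈ A, a' ∈ A, a ≠ a'}.
Equivalently, take A + A and drop any sum 2a that is achievable ONLY as a + a for a ∈ A (i.e. sums representable only with equal summands).
Enumerate pairs (a, a') with a < a' (symmetric, so each unordered pair gives one sum; this covers all a ≠ a'):
  -5 + -4 = -9
  -5 + -3 = -8
  -5 + 5 = 0
  -5 + 6 = 1
  -5 + 7 = 2
  -5 + 9 = 4
  -4 + -3 = -7
  -4 + 5 = 1
  -4 + 6 = 2
  -4 + 7 = 3
  -4 + 9 = 5
  -3 + 5 = 2
  -3 + 6 = 3
  -3 + 7 = 4
  -3 + 9 = 6
  5 + 6 = 11
  5 + 7 = 12
  5 + 9 = 14
  6 + 7 = 13
  6 + 9 = 15
  7 + 9 = 16
Collected distinct sums: {-9, -8, -7, 0, 1, 2, 3, 4, 5, 6, 11, 12, 13, 14, 15, 16}
|A +̂ A| = 16
(Reference bound: |A +̂ A| ≥ 2|A| - 3 for |A| ≥ 2, with |A| = 7 giving ≥ 11.)

|A +̂ A| = 16


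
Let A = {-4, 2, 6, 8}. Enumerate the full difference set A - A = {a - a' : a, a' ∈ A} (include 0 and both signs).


A - A = {a - a' : a, a' ∈ A}.
Compute a - a' for each ordered pair (a, a'):
a = -4: -4--4=0, -4-2=-6, -4-6=-10, -4-8=-12
a = 2: 2--4=6, 2-2=0, 2-6=-4, 2-8=-6
a = 6: 6--4=10, 6-2=4, 6-6=0, 6-8=-2
a = 8: 8--4=12, 8-2=6, 8-6=2, 8-8=0
Collecting distinct values (and noting 0 appears from a-a):
A - A = {-12, -10, -6, -4, -2, 0, 2, 4, 6, 10, 12}
|A - A| = 11

A - A = {-12, -10, -6, -4, -2, 0, 2, 4, 6, 10, 12}


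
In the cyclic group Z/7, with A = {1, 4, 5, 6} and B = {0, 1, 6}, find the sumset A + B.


Work in Z/7Z: reduce every sum a + b modulo 7.
Enumerate all 12 pairs:
a = 1: 1+0=1, 1+1=2, 1+6=0
a = 4: 4+0=4, 4+1=5, 4+6=3
a = 5: 5+0=5, 5+1=6, 5+6=4
a = 6: 6+0=6, 6+1=0, 6+6=5
Distinct residues collected: {0, 1, 2, 3, 4, 5, 6}
|A + B| = 7 (out of 7 total residues).

A + B = {0, 1, 2, 3, 4, 5, 6}


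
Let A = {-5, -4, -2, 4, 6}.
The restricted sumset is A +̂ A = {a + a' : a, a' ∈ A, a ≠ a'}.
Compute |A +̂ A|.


Restricted sumset: A +̂ A = {a + a' : a ∈ A, a' ∈ A, a ≠ a'}.
Equivalently, take A + A and drop any sum 2a that is achievable ONLY as a + a for a ∈ A (i.e. sums representable only with equal summands).
Enumerate pairs (a, a') with a < a' (symmetric, so each unordered pair gives one sum; this covers all a ≠ a'):
  -5 + -4 = -9
  -5 + -2 = -7
  -5 + 4 = -1
  -5 + 6 = 1
  -4 + -2 = -6
  -4 + 4 = 0
  -4 + 6 = 2
  -2 + 4 = 2
  -2 + 6 = 4
  4 + 6 = 10
Collected distinct sums: {-9, -7, -6, -1, 0, 1, 2, 4, 10}
|A +̂ A| = 9
(Reference bound: |A +̂ A| ≥ 2|A| - 3 for |A| ≥ 2, with |A| = 5 giving ≥ 7.)

|A +̂ A| = 9


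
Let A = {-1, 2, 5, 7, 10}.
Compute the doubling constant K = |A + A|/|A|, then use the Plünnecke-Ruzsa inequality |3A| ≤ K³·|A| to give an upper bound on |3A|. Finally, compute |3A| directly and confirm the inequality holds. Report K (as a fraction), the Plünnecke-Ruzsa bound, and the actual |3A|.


|A| = 5.
Step 1: Compute A + A by enumerating all 25 pairs.
A + A = {-2, 1, 4, 6, 7, 9, 10, 12, 14, 15, 17, 20}, so |A + A| = 12.
Step 2: Doubling constant K = |A + A|/|A| = 12/5 = 12/5 ≈ 2.4000.
Step 3: Plünnecke-Ruzsa gives |3A| ≤ K³·|A| = (2.4000)³ · 5 ≈ 69.1200.
Step 4: Compute 3A = A + A + A directly by enumerating all triples (a,b,c) ∈ A³; |3A| = 22.
Step 5: Check 22 ≤ 69.1200? Yes ✓.

K = 12/5, Plünnecke-Ruzsa bound K³|A| ≈ 69.1200, |3A| = 22, inequality holds.


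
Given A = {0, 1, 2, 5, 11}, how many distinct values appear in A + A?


A + A = {a + a' : a, a' ∈ A}; |A| = 5.
General bounds: 2|A| - 1 ≤ |A + A| ≤ |A|(|A|+1)/2, i.e. 9 ≤ |A + A| ≤ 15.
Lower bound 2|A|-1 is attained iff A is an arithmetic progression.
Enumerate sums a + a' for a ≤ a' (symmetric, so this suffices):
a = 0: 0+0=0, 0+1=1, 0+2=2, 0+5=5, 0+11=11
a = 1: 1+1=2, 1+2=3, 1+5=6, 1+11=12
a = 2: 2+2=4, 2+5=7, 2+11=13
a = 5: 5+5=10, 5+11=16
a = 11: 11+11=22
Distinct sums: {0, 1, 2, 3, 4, 5, 6, 7, 10, 11, 12, 13, 16, 22}
|A + A| = 14

|A + A| = 14


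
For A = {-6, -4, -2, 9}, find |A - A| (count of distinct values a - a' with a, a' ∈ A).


A - A = {a - a' : a, a' ∈ A}; |A| = 4.
Bounds: 2|A|-1 ≤ |A - A| ≤ |A|² - |A| + 1, i.e. 7 ≤ |A - A| ≤ 13.
Note: 0 ∈ A - A always (from a - a). The set is symmetric: if d ∈ A - A then -d ∈ A - A.
Enumerate nonzero differences d = a - a' with a > a' (then include -d):
Positive differences: {2, 4, 11, 13, 15}
Full difference set: {0} ∪ (positive diffs) ∪ (negative diffs).
|A - A| = 1 + 2·5 = 11 (matches direct enumeration: 11).

|A - A| = 11


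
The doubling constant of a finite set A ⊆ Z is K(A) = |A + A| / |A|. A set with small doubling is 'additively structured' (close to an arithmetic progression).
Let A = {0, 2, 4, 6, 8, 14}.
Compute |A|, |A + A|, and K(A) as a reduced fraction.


|A| = 6.
Compute A + A by enumerating all 36 pairs.
A + A = {0, 2, 4, 6, 8, 10, 12, 14, 16, 18, 20, 22, 28}, so |A + A| = 13.
K = |A + A| / |A| = 13/6 (already in lowest terms) ≈ 2.1667.
Reference: AP of size 6 gives K = 11/6 ≈ 1.8333; a fully generic set of size 6 gives K ≈ 3.5000.

|A| = 6, |A + A| = 13, K = 13/6.


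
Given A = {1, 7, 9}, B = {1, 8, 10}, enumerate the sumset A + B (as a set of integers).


A + B = {a + b : a ∈ A, b ∈ B}.
Enumerate all |A|·|B| = 3·3 = 9 pairs (a, b) and collect distinct sums.
a = 1: 1+1=2, 1+8=9, 1+10=11
a = 7: 7+1=8, 7+8=15, 7+10=17
a = 9: 9+1=10, 9+8=17, 9+10=19
Collecting distinct sums: A + B = {2, 8, 9, 10, 11, 15, 17, 19}
|A + B| = 8

A + B = {2, 8, 9, 10, 11, 15, 17, 19}


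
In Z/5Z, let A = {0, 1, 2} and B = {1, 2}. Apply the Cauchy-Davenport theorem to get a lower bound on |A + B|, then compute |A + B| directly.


Cauchy-Davenport: |A + B| ≥ min(p, |A| + |B| - 1) for A, B nonempty in Z/pZ.
|A| = 3, |B| = 2, p = 5.
CD lower bound = min(5, 3 + 2 - 1) = min(5, 4) = 4.
Compute A + B mod 5 directly:
a = 0: 0+1=1, 0+2=2
a = 1: 1+1=2, 1+2=3
a = 2: 2+1=3, 2+2=4
A + B = {1, 2, 3, 4}, so |A + B| = 4.
Verify: 4 ≥ 4? Yes ✓.

CD lower bound = 4, actual |A + B| = 4.


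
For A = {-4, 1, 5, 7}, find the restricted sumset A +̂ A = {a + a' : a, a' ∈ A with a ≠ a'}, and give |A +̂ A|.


Restricted sumset: A +̂ A = {a + a' : a ∈ A, a' ∈ A, a ≠ a'}.
Equivalently, take A + A and drop any sum 2a that is achievable ONLY as a + a for a ∈ A (i.e. sums representable only with equal summands).
Enumerate pairs (a, a') with a < a' (symmetric, so each unordered pair gives one sum; this covers all a ≠ a'):
  -4 + 1 = -3
  -4 + 5 = 1
  -4 + 7 = 3
  1 + 5 = 6
  1 + 7 = 8
  5 + 7 = 12
Collected distinct sums: {-3, 1, 3, 6, 8, 12}
|A +̂ A| = 6
(Reference bound: |A +̂ A| ≥ 2|A| - 3 for |A| ≥ 2, with |A| = 4 giving ≥ 5.)

|A +̂ A| = 6


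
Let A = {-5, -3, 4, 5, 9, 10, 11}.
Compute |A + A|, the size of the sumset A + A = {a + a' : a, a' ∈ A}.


A + A = {a + a' : a, a' ∈ A}; |A| = 7.
General bounds: 2|A| - 1 ≤ |A + A| ≤ |A|(|A|+1)/2, i.e. 13 ≤ |A + A| ≤ 28.
Lower bound 2|A|-1 is attained iff A is an arithmetic progression.
Enumerate sums a + a' for a ≤ a' (symmetric, so this suffices):
a = -5: -5+-5=-10, -5+-3=-8, -5+4=-1, -5+5=0, -5+9=4, -5+10=5, -5+11=6
a = -3: -3+-3=-6, -3+4=1, -3+5=2, -3+9=6, -3+10=7, -3+11=8
a = 4: 4+4=8, 4+5=9, 4+9=13, 4+10=14, 4+11=15
a = 5: 5+5=10, 5+9=14, 5+10=15, 5+11=16
a = 9: 9+9=18, 9+10=19, 9+11=20
a = 10: 10+10=20, 10+11=21
a = 11: 11+11=22
Distinct sums: {-10, -8, -6, -1, 0, 1, 2, 4, 5, 6, 7, 8, 9, 10, 13, 14, 15, 16, 18, 19, 20, 21, 22}
|A + A| = 23

|A + A| = 23


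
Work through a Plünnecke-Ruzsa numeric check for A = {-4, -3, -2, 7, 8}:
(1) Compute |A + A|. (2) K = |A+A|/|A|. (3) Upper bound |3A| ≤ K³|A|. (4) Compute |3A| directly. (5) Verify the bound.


|A| = 5.
Step 1: Compute A + A by enumerating all 25 pairs.
A + A = {-8, -7, -6, -5, -4, 3, 4, 5, 6, 14, 15, 16}, so |A + A| = 12.
Step 2: Doubling constant K = |A + A|/|A| = 12/5 = 12/5 ≈ 2.4000.
Step 3: Plünnecke-Ruzsa gives |3A| ≤ K³·|A| = (2.4000)³ · 5 ≈ 69.1200.
Step 4: Compute 3A = A + A + A directly by enumerating all triples (a,b,c) ∈ A³; |3A| = 22.
Step 5: Check 22 ≤ 69.1200? Yes ✓.

K = 12/5, Plünnecke-Ruzsa bound K³|A| ≈ 69.1200, |3A| = 22, inequality holds.


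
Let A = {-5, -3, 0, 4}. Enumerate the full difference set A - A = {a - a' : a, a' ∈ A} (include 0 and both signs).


A - A = {a - a' : a, a' ∈ A}.
Compute a - a' for each ordered pair (a, a'):
a = -5: -5--5=0, -5--3=-2, -5-0=-5, -5-4=-9
a = -3: -3--5=2, -3--3=0, -3-0=-3, -3-4=-7
a = 0: 0--5=5, 0--3=3, 0-0=0, 0-4=-4
a = 4: 4--5=9, 4--3=7, 4-0=4, 4-4=0
Collecting distinct values (and noting 0 appears from a-a):
A - A = {-9, -7, -5, -4, -3, -2, 0, 2, 3, 4, 5, 7, 9}
|A - A| = 13

A - A = {-9, -7, -5, -4, -3, -2, 0, 2, 3, 4, 5, 7, 9}


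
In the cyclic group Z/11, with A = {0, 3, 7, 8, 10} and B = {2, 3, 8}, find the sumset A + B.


Work in Z/11Z: reduce every sum a + b modulo 11.
Enumerate all 15 pairs:
a = 0: 0+2=2, 0+3=3, 0+8=8
a = 3: 3+2=5, 3+3=6, 3+8=0
a = 7: 7+2=9, 7+3=10, 7+8=4
a = 8: 8+2=10, 8+3=0, 8+8=5
a = 10: 10+2=1, 10+3=2, 10+8=7
Distinct residues collected: {0, 1, 2, 3, 4, 5, 6, 7, 8, 9, 10}
|A + B| = 11 (out of 11 total residues).

A + B = {0, 1, 2, 3, 4, 5, 6, 7, 8, 9, 10}


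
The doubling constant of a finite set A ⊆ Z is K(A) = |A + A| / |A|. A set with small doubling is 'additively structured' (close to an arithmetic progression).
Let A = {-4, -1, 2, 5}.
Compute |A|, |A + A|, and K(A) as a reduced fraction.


|A| = 4.
Compute A + A by enumerating all 16 pairs.
A + A = {-8, -5, -2, 1, 4, 7, 10}, so |A + A| = 7.
K = |A + A| / |A| = 7/4 (already in lowest terms) ≈ 1.7500.
Reference: AP of size 4 gives K = 7/4 ≈ 1.7500; a fully generic set of size 4 gives K ≈ 2.5000.

|A| = 4, |A + A| = 7, K = 7/4.


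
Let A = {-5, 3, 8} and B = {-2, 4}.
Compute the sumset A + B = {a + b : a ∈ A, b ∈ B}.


A + B = {a + b : a ∈ A, b ∈ B}.
Enumerate all |A|·|B| = 3·2 = 6 pairs (a, b) and collect distinct sums.
a = -5: -5+-2=-7, -5+4=-1
a = 3: 3+-2=1, 3+4=7
a = 8: 8+-2=6, 8+4=12
Collecting distinct sums: A + B = {-7, -1, 1, 6, 7, 12}
|A + B| = 6

A + B = {-7, -1, 1, 6, 7, 12}


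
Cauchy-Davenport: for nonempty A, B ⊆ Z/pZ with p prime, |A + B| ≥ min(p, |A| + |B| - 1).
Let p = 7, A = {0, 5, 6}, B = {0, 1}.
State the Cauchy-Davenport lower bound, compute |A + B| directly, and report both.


Cauchy-Davenport: |A + B| ≥ min(p, |A| + |B| - 1) for A, B nonempty in Z/pZ.
|A| = 3, |B| = 2, p = 7.
CD lower bound = min(7, 3 + 2 - 1) = min(7, 4) = 4.
Compute A + B mod 7 directly:
a = 0: 0+0=0, 0+1=1
a = 5: 5+0=5, 5+1=6
a = 6: 6+0=6, 6+1=0
A + B = {0, 1, 5, 6}, so |A + B| = 4.
Verify: 4 ≥ 4? Yes ✓.

CD lower bound = 4, actual |A + B| = 4.


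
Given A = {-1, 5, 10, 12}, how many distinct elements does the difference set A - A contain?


A - A = {a - a' : a, a' ∈ A}; |A| = 4.
Bounds: 2|A|-1 ≤ |A - A| ≤ |A|² - |A| + 1, i.e. 7 ≤ |A - A| ≤ 13.
Note: 0 ∈ A - A always (from a - a). The set is symmetric: if d ∈ A - A then -d ∈ A - A.
Enumerate nonzero differences d = a - a' with a > a' (then include -d):
Positive differences: {2, 5, 6, 7, 11, 13}
Full difference set: {0} ∪ (positive diffs) ∪ (negative diffs).
|A - A| = 1 + 2·6 = 13 (matches direct enumeration: 13).

|A - A| = 13


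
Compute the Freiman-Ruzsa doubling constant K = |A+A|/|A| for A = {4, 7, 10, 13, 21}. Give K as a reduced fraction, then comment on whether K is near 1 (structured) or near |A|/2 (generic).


|A| = 5.
Compute A + A by enumerating all 25 pairs.
A + A = {8, 11, 14, 17, 20, 23, 25, 26, 28, 31, 34, 42}, so |A + A| = 12.
K = |A + A| / |A| = 12/5 (already in lowest terms) ≈ 2.4000.
Reference: AP of size 5 gives K = 9/5 ≈ 1.8000; a fully generic set of size 5 gives K ≈ 3.0000.

|A| = 5, |A + A| = 12, K = 12/5.


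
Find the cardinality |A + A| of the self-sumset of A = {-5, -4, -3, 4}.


A + A = {a + a' : a, a' ∈ A}; |A| = 4.
General bounds: 2|A| - 1 ≤ |A + A| ≤ |A|(|A|+1)/2, i.e. 7 ≤ |A + A| ≤ 10.
Lower bound 2|A|-1 is attained iff A is an arithmetic progression.
Enumerate sums a + a' for a ≤ a' (symmetric, so this suffices):
a = -5: -5+-5=-10, -5+-4=-9, -5+-3=-8, -5+4=-1
a = -4: -4+-4=-8, -4+-3=-7, -4+4=0
a = -3: -3+-3=-6, -3+4=1
a = 4: 4+4=8
Distinct sums: {-10, -9, -8, -7, -6, -1, 0, 1, 8}
|A + A| = 9

|A + A| = 9


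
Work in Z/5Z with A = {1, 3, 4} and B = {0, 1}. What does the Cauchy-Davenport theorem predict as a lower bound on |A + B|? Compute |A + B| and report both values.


Cauchy-Davenport: |A + B| ≥ min(p, |A| + |B| - 1) for A, B nonempty in Z/pZ.
|A| = 3, |B| = 2, p = 5.
CD lower bound = min(5, 3 + 2 - 1) = min(5, 4) = 4.
Compute A + B mod 5 directly:
a = 1: 1+0=1, 1+1=2
a = 3: 3+0=3, 3+1=4
a = 4: 4+0=4, 4+1=0
A + B = {0, 1, 2, 3, 4}, so |A + B| = 5.
Verify: 5 ≥ 4? Yes ✓.

CD lower bound = 4, actual |A + B| = 5.


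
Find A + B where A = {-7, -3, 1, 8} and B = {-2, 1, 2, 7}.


A + B = {a + b : a ∈ A, b ∈ B}.
Enumerate all |A|·|B| = 4·4 = 16 pairs (a, b) and collect distinct sums.
a = -7: -7+-2=-9, -7+1=-6, -7+2=-5, -7+7=0
a = -3: -3+-2=-5, -3+1=-2, -3+2=-1, -3+7=4
a = 1: 1+-2=-1, 1+1=2, 1+2=3, 1+7=8
a = 8: 8+-2=6, 8+1=9, 8+2=10, 8+7=15
Collecting distinct sums: A + B = {-9, -6, -5, -2, -1, 0, 2, 3, 4, 6, 8, 9, 10, 15}
|A + B| = 14

A + B = {-9, -6, -5, -2, -1, 0, 2, 3, 4, 6, 8, 9, 10, 15}


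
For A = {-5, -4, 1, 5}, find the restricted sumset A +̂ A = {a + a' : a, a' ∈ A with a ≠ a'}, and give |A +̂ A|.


Restricted sumset: A +̂ A = {a + a' : a ∈ A, a' ∈ A, a ≠ a'}.
Equivalently, take A + A and drop any sum 2a that is achievable ONLY as a + a for a ∈ A (i.e. sums representable only with equal summands).
Enumerate pairs (a, a') with a < a' (symmetric, so each unordered pair gives one sum; this covers all a ≠ a'):
  -5 + -4 = -9
  -5 + 1 = -4
  -5 + 5 = 0
  -4 + 1 = -3
  -4 + 5 = 1
  1 + 5 = 6
Collected distinct sums: {-9, -4, -3, 0, 1, 6}
|A +̂ A| = 6
(Reference bound: |A +̂ A| ≥ 2|A| - 3 for |A| ≥ 2, with |A| = 4 giving ≥ 5.)

|A +̂ A| = 6


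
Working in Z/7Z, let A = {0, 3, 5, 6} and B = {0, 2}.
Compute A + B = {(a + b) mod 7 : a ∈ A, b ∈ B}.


Work in Z/7Z: reduce every sum a + b modulo 7.
Enumerate all 8 pairs:
a = 0: 0+0=0, 0+2=2
a = 3: 3+0=3, 3+2=5
a = 5: 5+0=5, 5+2=0
a = 6: 6+0=6, 6+2=1
Distinct residues collected: {0, 1, 2, 3, 5, 6}
|A + B| = 6 (out of 7 total residues).

A + B = {0, 1, 2, 3, 5, 6}


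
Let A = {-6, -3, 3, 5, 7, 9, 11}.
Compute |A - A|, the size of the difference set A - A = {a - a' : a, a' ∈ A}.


A - A = {a - a' : a, a' ∈ A}; |A| = 7.
Bounds: 2|A|-1 ≤ |A - A| ≤ |A|² - |A| + 1, i.e. 13 ≤ |A - A| ≤ 43.
Note: 0 ∈ A - A always (from a - a). The set is symmetric: if d ∈ A - A then -d ∈ A - A.
Enumerate nonzero differences d = a - a' with a > a' (then include -d):
Positive differences: {2, 3, 4, 6, 8, 9, 10, 11, 12, 13, 14, 15, 17}
Full difference set: {0} ∪ (positive diffs) ∪ (negative diffs).
|A - A| = 1 + 2·13 = 27 (matches direct enumeration: 27).

|A - A| = 27


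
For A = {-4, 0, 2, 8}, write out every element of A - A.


A - A = {a - a' : a, a' ∈ A}.
Compute a - a' for each ordered pair (a, a'):
a = -4: -4--4=0, -4-0=-4, -4-2=-6, -4-8=-12
a = 0: 0--4=4, 0-0=0, 0-2=-2, 0-8=-8
a = 2: 2--4=6, 2-0=2, 2-2=0, 2-8=-6
a = 8: 8--4=12, 8-0=8, 8-2=6, 8-8=0
Collecting distinct values (and noting 0 appears from a-a):
A - A = {-12, -8, -6, -4, -2, 0, 2, 4, 6, 8, 12}
|A - A| = 11

A - A = {-12, -8, -6, -4, -2, 0, 2, 4, 6, 8, 12}


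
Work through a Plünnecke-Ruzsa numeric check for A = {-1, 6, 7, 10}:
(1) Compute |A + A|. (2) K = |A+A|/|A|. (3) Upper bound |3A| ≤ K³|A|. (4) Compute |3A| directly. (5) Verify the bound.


|A| = 4.
Step 1: Compute A + A by enumerating all 16 pairs.
A + A = {-2, 5, 6, 9, 12, 13, 14, 16, 17, 20}, so |A + A| = 10.
Step 2: Doubling constant K = |A + A|/|A| = 10/4 = 10/4 ≈ 2.5000.
Step 3: Plünnecke-Ruzsa gives |3A| ≤ K³·|A| = (2.5000)³ · 4 ≈ 62.5000.
Step 4: Compute 3A = A + A + A directly by enumerating all triples (a,b,c) ∈ A³; |3A| = 19.
Step 5: Check 19 ≤ 62.5000? Yes ✓.

K = 10/4, Plünnecke-Ruzsa bound K³|A| ≈ 62.5000, |3A| = 19, inequality holds.


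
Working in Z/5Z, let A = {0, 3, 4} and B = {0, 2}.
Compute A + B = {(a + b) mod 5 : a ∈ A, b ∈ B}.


Work in Z/5Z: reduce every sum a + b modulo 5.
Enumerate all 6 pairs:
a = 0: 0+0=0, 0+2=2
a = 3: 3+0=3, 3+2=0
a = 4: 4+0=4, 4+2=1
Distinct residues collected: {0, 1, 2, 3, 4}
|A + B| = 5 (out of 5 total residues).

A + B = {0, 1, 2, 3, 4}


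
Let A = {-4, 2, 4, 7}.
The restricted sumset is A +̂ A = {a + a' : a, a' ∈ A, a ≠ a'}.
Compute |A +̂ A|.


Restricted sumset: A +̂ A = {a + a' : a ∈ A, a' ∈ A, a ≠ a'}.
Equivalently, take A + A and drop any sum 2a that is achievable ONLY as a + a for a ∈ A (i.e. sums representable only with equal summands).
Enumerate pairs (a, a') with a < a' (symmetric, so each unordered pair gives one sum; this covers all a ≠ a'):
  -4 + 2 = -2
  -4 + 4 = 0
  -4 + 7 = 3
  2 + 4 = 6
  2 + 7 = 9
  4 + 7 = 11
Collected distinct sums: {-2, 0, 3, 6, 9, 11}
|A +̂ A| = 6
(Reference bound: |A +̂ A| ≥ 2|A| - 3 for |A| ≥ 2, with |A| = 4 giving ≥ 5.)

|A +̂ A| = 6


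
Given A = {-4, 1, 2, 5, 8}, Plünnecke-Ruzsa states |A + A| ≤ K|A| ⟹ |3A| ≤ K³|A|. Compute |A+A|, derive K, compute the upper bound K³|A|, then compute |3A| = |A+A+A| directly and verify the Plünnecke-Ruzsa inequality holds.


|A| = 5.
Step 1: Compute A + A by enumerating all 25 pairs.
A + A = {-8, -3, -2, 1, 2, 3, 4, 6, 7, 9, 10, 13, 16}, so |A + A| = 13.
Step 2: Doubling constant K = |A + A|/|A| = 13/5 = 13/5 ≈ 2.6000.
Step 3: Plünnecke-Ruzsa gives |3A| ≤ K³·|A| = (2.6000)³ · 5 ≈ 87.8800.
Step 4: Compute 3A = A + A + A directly by enumerating all triples (a,b,c) ∈ A³; |3A| = 24.
Step 5: Check 24 ≤ 87.8800? Yes ✓.

K = 13/5, Plünnecke-Ruzsa bound K³|A| ≈ 87.8800, |3A| = 24, inequality holds.


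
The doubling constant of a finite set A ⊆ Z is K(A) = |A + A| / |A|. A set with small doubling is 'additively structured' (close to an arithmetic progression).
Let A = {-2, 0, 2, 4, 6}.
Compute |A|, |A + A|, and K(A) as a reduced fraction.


|A| = 5.
Compute A + A by enumerating all 25 pairs.
A + A = {-4, -2, 0, 2, 4, 6, 8, 10, 12}, so |A + A| = 9.
K = |A + A| / |A| = 9/5 (already in lowest terms) ≈ 1.8000.
Reference: AP of size 5 gives K = 9/5 ≈ 1.8000; a fully generic set of size 5 gives K ≈ 3.0000.

|A| = 5, |A + A| = 9, K = 9/5.


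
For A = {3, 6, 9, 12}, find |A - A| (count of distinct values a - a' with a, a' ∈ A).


A - A = {a - a' : a, a' ∈ A}; |A| = 4.
Bounds: 2|A|-1 ≤ |A - A| ≤ |A|² - |A| + 1, i.e. 7 ≤ |A - A| ≤ 13.
Note: 0 ∈ A - A always (from a - a). The set is symmetric: if d ∈ A - A then -d ∈ A - A.
Enumerate nonzero differences d = a - a' with a > a' (then include -d):
Positive differences: {3, 6, 9}
Full difference set: {0} ∪ (positive diffs) ∪ (negative diffs).
|A - A| = 1 + 2·3 = 7 (matches direct enumeration: 7).

|A - A| = 7


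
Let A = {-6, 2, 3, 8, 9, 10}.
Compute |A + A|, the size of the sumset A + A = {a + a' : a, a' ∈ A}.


A + A = {a + a' : a, a' ∈ A}; |A| = 6.
General bounds: 2|A| - 1 ≤ |A + A| ≤ |A|(|A|+1)/2, i.e. 11 ≤ |A + A| ≤ 21.
Lower bound 2|A|-1 is attained iff A is an arithmetic progression.
Enumerate sums a + a' for a ≤ a' (symmetric, so this suffices):
a = -6: -6+-6=-12, -6+2=-4, -6+3=-3, -6+8=2, -6+9=3, -6+10=4
a = 2: 2+2=4, 2+3=5, 2+8=10, 2+9=11, 2+10=12
a = 3: 3+3=6, 3+8=11, 3+9=12, 3+10=13
a = 8: 8+8=16, 8+9=17, 8+10=18
a = 9: 9+9=18, 9+10=19
a = 10: 10+10=20
Distinct sums: {-12, -4, -3, 2, 3, 4, 5, 6, 10, 11, 12, 13, 16, 17, 18, 19, 20}
|A + A| = 17

|A + A| = 17


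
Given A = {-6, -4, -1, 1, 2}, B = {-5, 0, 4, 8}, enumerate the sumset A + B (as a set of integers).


A + B = {a + b : a ∈ A, b ∈ B}.
Enumerate all |A|·|B| = 5·4 = 20 pairs (a, b) and collect distinct sums.
a = -6: -6+-5=-11, -6+0=-6, -6+4=-2, -6+8=2
a = -4: -4+-5=-9, -4+0=-4, -4+4=0, -4+8=4
a = -1: -1+-5=-6, -1+0=-1, -1+4=3, -1+8=7
a = 1: 1+-5=-4, 1+0=1, 1+4=5, 1+8=9
a = 2: 2+-5=-3, 2+0=2, 2+4=6, 2+8=10
Collecting distinct sums: A + B = {-11, -9, -6, -4, -3, -2, -1, 0, 1, 2, 3, 4, 5, 6, 7, 9, 10}
|A + B| = 17

A + B = {-11, -9, -6, -4, -3, -2, -1, 0, 1, 2, 3, 4, 5, 6, 7, 9, 10}


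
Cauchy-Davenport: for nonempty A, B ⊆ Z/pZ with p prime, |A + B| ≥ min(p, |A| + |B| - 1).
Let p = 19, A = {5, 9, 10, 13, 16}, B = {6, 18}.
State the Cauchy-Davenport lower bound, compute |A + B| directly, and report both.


Cauchy-Davenport: |A + B| ≥ min(p, |A| + |B| - 1) for A, B nonempty in Z/pZ.
|A| = 5, |B| = 2, p = 19.
CD lower bound = min(19, 5 + 2 - 1) = min(19, 6) = 6.
Compute A + B mod 19 directly:
a = 5: 5+6=11, 5+18=4
a = 9: 9+6=15, 9+18=8
a = 10: 10+6=16, 10+18=9
a = 13: 13+6=0, 13+18=12
a = 16: 16+6=3, 16+18=15
A + B = {0, 3, 4, 8, 9, 11, 12, 15, 16}, so |A + B| = 9.
Verify: 9 ≥ 6? Yes ✓.

CD lower bound = 6, actual |A + B| = 9.


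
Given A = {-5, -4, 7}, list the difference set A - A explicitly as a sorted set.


A - A = {a - a' : a, a' ∈ A}.
Compute a - a' for each ordered pair (a, a'):
a = -5: -5--5=0, -5--4=-1, -5-7=-12
a = -4: -4--5=1, -4--4=0, -4-7=-11
a = 7: 7--5=12, 7--4=11, 7-7=0
Collecting distinct values (and noting 0 appears from a-a):
A - A = {-12, -11, -1, 0, 1, 11, 12}
|A - A| = 7

A - A = {-12, -11, -1, 0, 1, 11, 12}


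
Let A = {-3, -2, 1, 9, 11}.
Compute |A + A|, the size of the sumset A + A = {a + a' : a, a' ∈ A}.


A + A = {a + a' : a, a' ∈ A}; |A| = 5.
General bounds: 2|A| - 1 ≤ |A + A| ≤ |A|(|A|+1)/2, i.e. 9 ≤ |A + A| ≤ 15.
Lower bound 2|A|-1 is attained iff A is an arithmetic progression.
Enumerate sums a + a' for a ≤ a' (symmetric, so this suffices):
a = -3: -3+-3=-6, -3+-2=-5, -3+1=-2, -3+9=6, -3+11=8
a = -2: -2+-2=-4, -2+1=-1, -2+9=7, -2+11=9
a = 1: 1+1=2, 1+9=10, 1+11=12
a = 9: 9+9=18, 9+11=20
a = 11: 11+11=22
Distinct sums: {-6, -5, -4, -2, -1, 2, 6, 7, 8, 9, 10, 12, 18, 20, 22}
|A + A| = 15

|A + A| = 15


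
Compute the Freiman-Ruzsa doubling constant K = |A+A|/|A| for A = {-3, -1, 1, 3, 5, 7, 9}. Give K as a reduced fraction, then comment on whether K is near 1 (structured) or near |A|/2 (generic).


|A| = 7.
Compute A + A by enumerating all 49 pairs.
A + A = {-6, -4, -2, 0, 2, 4, 6, 8, 10, 12, 14, 16, 18}, so |A + A| = 13.
K = |A + A| / |A| = 13/7 (already in lowest terms) ≈ 1.8571.
Reference: AP of size 7 gives K = 13/7 ≈ 1.8571; a fully generic set of size 7 gives K ≈ 4.0000.

|A| = 7, |A + A| = 13, K = 13/7.


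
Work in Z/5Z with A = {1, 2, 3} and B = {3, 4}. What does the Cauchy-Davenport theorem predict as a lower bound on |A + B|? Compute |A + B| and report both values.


Cauchy-Davenport: |A + B| ≥ min(p, |A| + |B| - 1) for A, B nonempty in Z/pZ.
|A| = 3, |B| = 2, p = 5.
CD lower bound = min(5, 3 + 2 - 1) = min(5, 4) = 4.
Compute A + B mod 5 directly:
a = 1: 1+3=4, 1+4=0
a = 2: 2+3=0, 2+4=1
a = 3: 3+3=1, 3+4=2
A + B = {0, 1, 2, 4}, so |A + B| = 4.
Verify: 4 ≥ 4? Yes ✓.

CD lower bound = 4, actual |A + B| = 4.


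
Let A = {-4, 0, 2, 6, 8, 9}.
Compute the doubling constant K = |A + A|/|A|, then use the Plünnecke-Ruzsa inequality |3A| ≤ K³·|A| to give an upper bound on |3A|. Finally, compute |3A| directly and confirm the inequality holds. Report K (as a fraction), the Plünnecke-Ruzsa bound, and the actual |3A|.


|A| = 6.
Step 1: Compute A + A by enumerating all 36 pairs.
A + A = {-8, -4, -2, 0, 2, 4, 5, 6, 8, 9, 10, 11, 12, 14, 15, 16, 17, 18}, so |A + A| = 18.
Step 2: Doubling constant K = |A + A|/|A| = 18/6 = 18/6 ≈ 3.0000.
Step 3: Plünnecke-Ruzsa gives |3A| ≤ K³·|A| = (3.0000)³ · 6 ≈ 162.0000.
Step 4: Compute 3A = A + A + A directly by enumerating all triples (a,b,c) ∈ A³; |3A| = 32.
Step 5: Check 32 ≤ 162.0000? Yes ✓.

K = 18/6, Plünnecke-Ruzsa bound K³|A| ≈ 162.0000, |3A| = 32, inequality holds.


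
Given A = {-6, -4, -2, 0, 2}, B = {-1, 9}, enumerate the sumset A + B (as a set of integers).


A + B = {a + b : a ∈ A, b ∈ B}.
Enumerate all |A|·|B| = 5·2 = 10 pairs (a, b) and collect distinct sums.
a = -6: -6+-1=-7, -6+9=3
a = -4: -4+-1=-5, -4+9=5
a = -2: -2+-1=-3, -2+9=7
a = 0: 0+-1=-1, 0+9=9
a = 2: 2+-1=1, 2+9=11
Collecting distinct sums: A + B = {-7, -5, -3, -1, 1, 3, 5, 7, 9, 11}
|A + B| = 10

A + B = {-7, -5, -3, -1, 1, 3, 5, 7, 9, 11}


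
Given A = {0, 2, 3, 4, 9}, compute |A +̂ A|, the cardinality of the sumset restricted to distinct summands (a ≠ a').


Restricted sumset: A +̂ A = {a + a' : a ∈ A, a' ∈ A, a ≠ a'}.
Equivalently, take A + A and drop any sum 2a that is achievable ONLY as a + a for a ∈ A (i.e. sums representable only with equal summands).
Enumerate pairs (a, a') with a < a' (symmetric, so each unordered pair gives one sum; this covers all a ≠ a'):
  0 + 2 = 2
  0 + 3 = 3
  0 + 4 = 4
  0 + 9 = 9
  2 + 3 = 5
  2 + 4 = 6
  2 + 9 = 11
  3 + 4 = 7
  3 + 9 = 12
  4 + 9 = 13
Collected distinct sums: {2, 3, 4, 5, 6, 7, 9, 11, 12, 13}
|A +̂ A| = 10
(Reference bound: |A +̂ A| ≥ 2|A| - 3 for |A| ≥ 2, with |A| = 5 giving ≥ 7.)

|A +̂ A| = 10


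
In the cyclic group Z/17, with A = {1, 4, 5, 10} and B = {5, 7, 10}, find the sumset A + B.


Work in Z/17Z: reduce every sum a + b modulo 17.
Enumerate all 12 pairs:
a = 1: 1+5=6, 1+7=8, 1+10=11
a = 4: 4+5=9, 4+7=11, 4+10=14
a = 5: 5+5=10, 5+7=12, 5+10=15
a = 10: 10+5=15, 10+7=0, 10+10=3
Distinct residues collected: {0, 3, 6, 8, 9, 10, 11, 12, 14, 15}
|A + B| = 10 (out of 17 total residues).

A + B = {0, 3, 6, 8, 9, 10, 11, 12, 14, 15}


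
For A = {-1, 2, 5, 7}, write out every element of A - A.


A - A = {a - a' : a, a' ∈ A}.
Compute a - a' for each ordered pair (a, a'):
a = -1: -1--1=0, -1-2=-3, -1-5=-6, -1-7=-8
a = 2: 2--1=3, 2-2=0, 2-5=-3, 2-7=-5
a = 5: 5--1=6, 5-2=3, 5-5=0, 5-7=-2
a = 7: 7--1=8, 7-2=5, 7-5=2, 7-7=0
Collecting distinct values (and noting 0 appears from a-a):
A - A = {-8, -6, -5, -3, -2, 0, 2, 3, 5, 6, 8}
|A - A| = 11

A - A = {-8, -6, -5, -3, -2, 0, 2, 3, 5, 6, 8}


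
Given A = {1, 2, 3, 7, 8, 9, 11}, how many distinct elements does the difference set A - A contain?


A - A = {a - a' : a, a' ∈ A}; |A| = 7.
Bounds: 2|A|-1 ≤ |A - A| ≤ |A|² - |A| + 1, i.e. 13 ≤ |A - A| ≤ 43.
Note: 0 ∈ A - A always (from a - a). The set is symmetric: if d ∈ A - A then -d ∈ A - A.
Enumerate nonzero differences d = a - a' with a > a' (then include -d):
Positive differences: {1, 2, 3, 4, 5, 6, 7, 8, 9, 10}
Full difference set: {0} ∪ (positive diffs) ∪ (negative diffs).
|A - A| = 1 + 2·10 = 21 (matches direct enumeration: 21).

|A - A| = 21


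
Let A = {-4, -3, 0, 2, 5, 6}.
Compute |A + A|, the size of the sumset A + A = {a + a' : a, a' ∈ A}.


A + A = {a + a' : a, a' ∈ A}; |A| = 6.
General bounds: 2|A| - 1 ≤ |A + A| ≤ |A|(|A|+1)/2, i.e. 11 ≤ |A + A| ≤ 21.
Lower bound 2|A|-1 is attained iff A is an arithmetic progression.
Enumerate sums a + a' for a ≤ a' (symmetric, so this suffices):
a = -4: -4+-4=-8, -4+-3=-7, -4+0=-4, -4+2=-2, -4+5=1, -4+6=2
a = -3: -3+-3=-6, -3+0=-3, -3+2=-1, -3+5=2, -3+6=3
a = 0: 0+0=0, 0+2=2, 0+5=5, 0+6=6
a = 2: 2+2=4, 2+5=7, 2+6=8
a = 5: 5+5=10, 5+6=11
a = 6: 6+6=12
Distinct sums: {-8, -7, -6, -4, -3, -2, -1, 0, 1, 2, 3, 4, 5, 6, 7, 8, 10, 11, 12}
|A + A| = 19

|A + A| = 19


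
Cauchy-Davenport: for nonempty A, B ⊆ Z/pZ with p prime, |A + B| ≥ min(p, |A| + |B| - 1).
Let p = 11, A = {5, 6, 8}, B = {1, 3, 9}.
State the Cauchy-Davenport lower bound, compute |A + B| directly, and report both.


Cauchy-Davenport: |A + B| ≥ min(p, |A| + |B| - 1) for A, B nonempty in Z/pZ.
|A| = 3, |B| = 3, p = 11.
CD lower bound = min(11, 3 + 3 - 1) = min(11, 5) = 5.
Compute A + B mod 11 directly:
a = 5: 5+1=6, 5+3=8, 5+9=3
a = 6: 6+1=7, 6+3=9, 6+9=4
a = 8: 8+1=9, 8+3=0, 8+9=6
A + B = {0, 3, 4, 6, 7, 8, 9}, so |A + B| = 7.
Verify: 7 ≥ 5? Yes ✓.

CD lower bound = 5, actual |A + B| = 7.


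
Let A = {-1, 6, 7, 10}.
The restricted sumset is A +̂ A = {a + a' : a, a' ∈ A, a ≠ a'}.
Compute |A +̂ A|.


Restricted sumset: A +̂ A = {a + a' : a ∈ A, a' ∈ A, a ≠ a'}.
Equivalently, take A + A and drop any sum 2a that is achievable ONLY as a + a for a ∈ A (i.e. sums representable only with equal summands).
Enumerate pairs (a, a') with a < a' (symmetric, so each unordered pair gives one sum; this covers all a ≠ a'):
  -1 + 6 = 5
  -1 + 7 = 6
  -1 + 10 = 9
  6 + 7 = 13
  6 + 10 = 16
  7 + 10 = 17
Collected distinct sums: {5, 6, 9, 13, 16, 17}
|A +̂ A| = 6
(Reference bound: |A +̂ A| ≥ 2|A| - 3 for |A| ≥ 2, with |A| = 4 giving ≥ 5.)

|A +̂ A| = 6


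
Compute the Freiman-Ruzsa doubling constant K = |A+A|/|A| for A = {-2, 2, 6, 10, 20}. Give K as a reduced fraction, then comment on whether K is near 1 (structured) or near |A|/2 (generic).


|A| = 5.
Compute A + A by enumerating all 25 pairs.
A + A = {-4, 0, 4, 8, 12, 16, 18, 20, 22, 26, 30, 40}, so |A + A| = 12.
K = |A + A| / |A| = 12/5 (already in lowest terms) ≈ 2.4000.
Reference: AP of size 5 gives K = 9/5 ≈ 1.8000; a fully generic set of size 5 gives K ≈ 3.0000.

|A| = 5, |A + A| = 12, K = 12/5.


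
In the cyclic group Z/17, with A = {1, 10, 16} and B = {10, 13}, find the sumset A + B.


Work in Z/17Z: reduce every sum a + b modulo 17.
Enumerate all 6 pairs:
a = 1: 1+10=11, 1+13=14
a = 10: 10+10=3, 10+13=6
a = 16: 16+10=9, 16+13=12
Distinct residues collected: {3, 6, 9, 11, 12, 14}
|A + B| = 6 (out of 17 total residues).

A + B = {3, 6, 9, 11, 12, 14}


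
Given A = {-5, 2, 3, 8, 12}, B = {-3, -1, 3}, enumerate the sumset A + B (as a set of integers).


A + B = {a + b : a ∈ A, b ∈ B}.
Enumerate all |A|·|B| = 5·3 = 15 pairs (a, b) and collect distinct sums.
a = -5: -5+-3=-8, -5+-1=-6, -5+3=-2
a = 2: 2+-3=-1, 2+-1=1, 2+3=5
a = 3: 3+-3=0, 3+-1=2, 3+3=6
a = 8: 8+-3=5, 8+-1=7, 8+3=11
a = 12: 12+-3=9, 12+-1=11, 12+3=15
Collecting distinct sums: A + B = {-8, -6, -2, -1, 0, 1, 2, 5, 6, 7, 9, 11, 15}
|A + B| = 13

A + B = {-8, -6, -2, -1, 0, 1, 2, 5, 6, 7, 9, 11, 15}


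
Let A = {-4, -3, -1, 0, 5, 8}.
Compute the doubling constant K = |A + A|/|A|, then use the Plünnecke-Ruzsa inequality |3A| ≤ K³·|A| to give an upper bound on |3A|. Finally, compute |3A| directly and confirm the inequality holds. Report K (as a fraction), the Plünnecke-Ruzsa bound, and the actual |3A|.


|A| = 6.
Step 1: Compute A + A by enumerating all 36 pairs.
A + A = {-8, -7, -6, -5, -4, -3, -2, -1, 0, 1, 2, 4, 5, 7, 8, 10, 13, 16}, so |A + A| = 18.
Step 2: Doubling constant K = |A + A|/|A| = 18/6 = 18/6 ≈ 3.0000.
Step 3: Plünnecke-Ruzsa gives |3A| ≤ K³·|A| = (3.0000)³ · 6 ≈ 162.0000.
Step 4: Compute 3A = A + A + A directly by enumerating all triples (a,b,c) ∈ A³; |3A| = 30.
Step 5: Check 30 ≤ 162.0000? Yes ✓.

K = 18/6, Plünnecke-Ruzsa bound K³|A| ≈ 162.0000, |3A| = 30, inequality holds.
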